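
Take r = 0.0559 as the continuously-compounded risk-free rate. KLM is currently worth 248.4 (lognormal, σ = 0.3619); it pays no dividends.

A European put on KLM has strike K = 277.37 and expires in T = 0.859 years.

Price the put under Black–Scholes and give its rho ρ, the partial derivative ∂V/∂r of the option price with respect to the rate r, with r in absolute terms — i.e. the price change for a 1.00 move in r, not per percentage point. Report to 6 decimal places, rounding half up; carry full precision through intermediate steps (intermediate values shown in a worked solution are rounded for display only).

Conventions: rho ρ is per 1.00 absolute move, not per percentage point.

σ√T = 0.3619·√0.859 = 0.335417
d₁ = (ln(S/K) + (r+σ²/2)T) / (σ√T) = (ln(248.4/277.37) + (0.0559+0.3619²/2)·0.859) / 0.335417 = (-0.110312 + 0.104270) / 0.335417 = -0.018012
d₂ = d₁ − σ√T = -0.018012 − 0.335417 = -0.353429
e^{−rT} = 0.953117
N(−d₁) = 0.507185,  N(−d₂) = 0.638117
Put price V = K·e^{−rT}·N(−d₂) − S·N(−d₁) = 168.696311 − 125.984863 = 42.711448
ρ = −K·T·e^{−rT}·N(−d₂) = -144.910131

price = 42.711448
ρ = -144.910131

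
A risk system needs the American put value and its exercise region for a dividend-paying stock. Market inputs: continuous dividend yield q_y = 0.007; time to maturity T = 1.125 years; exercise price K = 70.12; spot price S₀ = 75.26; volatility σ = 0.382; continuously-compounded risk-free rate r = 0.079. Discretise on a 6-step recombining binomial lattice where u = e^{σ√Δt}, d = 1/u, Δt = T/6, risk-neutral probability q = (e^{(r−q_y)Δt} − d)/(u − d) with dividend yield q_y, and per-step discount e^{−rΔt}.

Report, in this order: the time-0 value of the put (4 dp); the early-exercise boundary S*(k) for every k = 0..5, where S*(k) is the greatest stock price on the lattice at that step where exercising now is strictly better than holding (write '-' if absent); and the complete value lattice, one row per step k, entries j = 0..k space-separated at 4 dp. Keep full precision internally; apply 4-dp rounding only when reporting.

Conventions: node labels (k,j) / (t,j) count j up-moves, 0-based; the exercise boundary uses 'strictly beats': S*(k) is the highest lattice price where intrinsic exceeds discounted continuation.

price = 7.1330
boundary = - - - 45.8198 54.0618 45.8198
tree:
7.1330
11.1481 3.3252
16.8234 5.7975 0.9486
24.3002 9.8382 1.9242 0.0000
31.2856 16.0582 3.9030 0.0000 0.0000
37.2061 24.3002 7.9168 0.0000 0.0000 0.0000
42.2240 31.2856 16.0582 0.0000 0.0000 0.0000 0.0000

Δt=0.18750, u=1.17988, d=0.84755, q=0.49964, disc=e^(-rΔt)=0.98530
k=6 terminal: V=max(K-S,0) → 42.2240 31.2856 16.0582 0.0000 0.0000 0.0000 0.0000
k=5: j=0 S=32.9139 intr=37.2061 cont=36.2183 V=37.2061[EX]; j=1 S=45.8198 intr=24.3002 cont=23.3293 V=24.3002[EX]; j=2 S=63.7863 intr=6.3337 cont=7.9168 V=7.9168[hold]; j=3 S=88.7976 intr=0.0000 cont=0.0000 V=0.0000[hold]; j=4 S=123.6162 intr=0.0000 cont=0.0000 V=0.0000[hold]; j=5 S=172.0875 intr=0.0000 cont=0.0000 V=0.0000[hold]  S*(5)=45.8198
k=4: j=0 S=38.8344 intr=31.2856 cont=30.3056 V=31.2856[EX]; j=1 S=54.0618 intr=16.0582 cont=15.8775 V=16.0582[EX]; j=2 S=75.2600 intr=0.0000 cont=3.9030 V=3.9030[hold]; j=3 S=104.7703 intr=0.0000 cont=0.0000 V=0.0000[hold]; j=4 S=145.8520 intr=0.0000 cont=0.0000 V=0.0000[hold]  S*(4)=54.0618
k=3: j=0 S=45.8198 intr=24.3002 cont=23.3293 V=24.3002[EX]; j=1 S=63.7863 intr=6.3337 cont=9.8382 V=9.8382[hold]; j=2 S=88.7976 intr=0.0000 cont=1.9242 V=1.9242[hold]; j=3 S=123.6162 intr=0.0000 cont=0.0000 V=0.0000[hold]  S*(3)=45.8198
k=2: j=0 S=54.0618 intr=16.0582 cont=16.8234 V=16.8234[hold]; j=1 S=75.2600 intr=0.0000 cont=5.7975 V=5.7975[hold]; j=2 S=104.7703 intr=0.0000 cont=0.9486 V=0.9486[hold]  S*(2)=-
k=1: j=0 S=63.7863 intr=6.3337 cont=11.1481 V=11.1481[hold]; j=1 S=88.7976 intr=0.0000 cont=3.3252 V=3.3252[hold]  S*(1)=-
k=0: j=0 S=75.2600 intr=0.0000 cont=7.1330 V=7.1330[hold]  S*(0)=-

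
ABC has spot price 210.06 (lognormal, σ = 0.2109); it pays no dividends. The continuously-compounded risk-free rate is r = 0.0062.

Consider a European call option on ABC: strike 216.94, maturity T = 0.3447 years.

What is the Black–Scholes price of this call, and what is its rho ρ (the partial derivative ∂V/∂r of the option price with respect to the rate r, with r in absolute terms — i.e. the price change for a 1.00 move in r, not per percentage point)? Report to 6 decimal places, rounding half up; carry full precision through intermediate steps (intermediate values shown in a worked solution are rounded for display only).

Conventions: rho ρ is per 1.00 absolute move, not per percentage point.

σ√T = 0.2109·√0.3447 = 0.123822
d₁ = (ln(S/K) + (r+σ²/2)T) / (σ√T) = (ln(210.06/216.94) + (0.0062+0.2109²/2)·0.3447) / 0.123822 = (-0.032228 + 0.009803) / 0.123822 = -0.181103
d₂ = d₁ − σ√T = -0.181103 − 0.123822 = -0.304925
e^{−rT} = 0.997865
N(d₁) = 0.428143,  N(d₂) = 0.380212
Call price V = S·N(d₁) − K·e^{−rT}·N(d₂) = 89.935765 − 82.307007 = 7.628758
ρ = K·T·e^{−rT}·N(d₂) = 28.371225

price = 7.628758
ρ = 28.371225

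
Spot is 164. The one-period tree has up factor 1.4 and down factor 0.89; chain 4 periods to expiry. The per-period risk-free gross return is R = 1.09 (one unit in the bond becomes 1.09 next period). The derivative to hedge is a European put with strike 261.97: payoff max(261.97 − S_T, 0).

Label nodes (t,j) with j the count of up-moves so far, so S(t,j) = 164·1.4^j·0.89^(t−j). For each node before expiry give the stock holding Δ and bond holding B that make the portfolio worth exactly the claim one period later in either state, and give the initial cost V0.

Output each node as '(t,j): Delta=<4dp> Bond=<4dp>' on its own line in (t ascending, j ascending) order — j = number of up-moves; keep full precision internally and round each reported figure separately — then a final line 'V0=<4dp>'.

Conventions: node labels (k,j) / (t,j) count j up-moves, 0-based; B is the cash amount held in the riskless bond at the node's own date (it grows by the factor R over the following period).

Arbitrage-free pricing uses the up-move probability p* = (R−d)/(u−d) = 0.3922, discounting each step at R = 1.09.
At maturity the claim pays: V(4,0)=159.0727, V(4,1)=100.1091, V(4,2)=7.3574, V(4,3)=0.0000, V(4,4)=0.0000
  t=3,j=0: stock 115.6149 → up 161.8609 (V=100.1091), down 102.8973 (V=159.0727). Price 124.7245; hedge Δ=-1.0000, bond B=240.3394.
  t=3,j=1: stock 181.8662 → up 254.6126 (V=7.3574), down 161.8609 (V=100.1091). Price 58.4733; hedge Δ=-1.0000, bond B=240.3394.
  t=3,j=2: stock 286.0816 → up 400.5142 (V=0.0000), down 254.6126 (V=7.3574). Price 4.1029; hedge Δ=-0.0504, bond B=18.5291.
  t=3,j=3: stock 450.0160 → up 630.0224 (V=0.0000), down 400.5142 (V=0.0000). Price 0.0000; hedge Δ=0.0000, bond B=0.0000.
  t=2,j=0: stock 129.9044 → up 181.8662 (V=58.4733), down 115.6149 (V=124.7245). Price 90.5905; hedge Δ=-1.0000, bond B=220.4949.
  t=2,j=1: stock 204.3440 → up 286.0816 (V=4.1029), down 181.8662 (V=58.4733). Price 34.0840; hedge Δ=-0.5217, bond B=140.6927.
  t=2,j=2: stock 321.4400 → up 450.0160 (V=0.0000), down 286.0816 (V=4.1029). Price 2.2880; hedge Δ=-0.0250, bond B=10.3328.
  t=1,j=0: stock 145.9600 → up 204.3440 (V=34.0840), down 129.9044 (V=90.5905). Price 62.7808; hedge Δ=-0.7591, bond B=173.5779.
  t=1,j=1: stock 229.6000 → up 321.4400 (V=2.2880), down 204.3440 (V=34.0840). Price 19.8303; hedge Δ=-0.2715, bond B=82.1754.
  t=0,j=0: stock 164.0000 → up 229.6000 (V=19.8303), down 145.9600 (V=62.7808). Price 42.1445; hedge Δ=-0.5135, bond B=126.3613.
Check: Δ(0,0)·S0 + B(0,0) = 42.1445 = V0.

(0,0): Delta=-0.5135 Bond=126.3613
(1,0): Delta=-0.7591 Bond=173.5779
(1,1): Delta=-0.2715 Bond=82.1754
(2,0): Delta=-1.0000 Bond=220.4949
(2,1): Delta=-0.5217 Bond=140.6927
(2,2): Delta=-0.0250 Bond=10.3328
(3,0): Delta=-1.0000 Bond=240.3394
(3,1): Delta=-1.0000 Bond=240.3394
(3,2): Delta=-0.0504 Bond=18.5291
(3,3): Delta=0.0000 Bond=0.0000
V0=42.1445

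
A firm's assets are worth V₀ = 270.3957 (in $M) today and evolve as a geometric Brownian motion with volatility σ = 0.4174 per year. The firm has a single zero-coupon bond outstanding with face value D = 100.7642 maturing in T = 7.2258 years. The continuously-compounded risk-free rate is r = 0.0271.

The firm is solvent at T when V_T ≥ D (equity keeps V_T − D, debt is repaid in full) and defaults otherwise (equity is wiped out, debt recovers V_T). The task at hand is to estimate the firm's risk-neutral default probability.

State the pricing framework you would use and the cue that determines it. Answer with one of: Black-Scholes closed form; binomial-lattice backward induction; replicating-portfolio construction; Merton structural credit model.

framework: Merton structural credit model

Key observation: assets follow a GBM and default happens iff V_T < 100.7642; valuing claims on that split (equity as a call, risky debt as the residual) is the structural model's definition.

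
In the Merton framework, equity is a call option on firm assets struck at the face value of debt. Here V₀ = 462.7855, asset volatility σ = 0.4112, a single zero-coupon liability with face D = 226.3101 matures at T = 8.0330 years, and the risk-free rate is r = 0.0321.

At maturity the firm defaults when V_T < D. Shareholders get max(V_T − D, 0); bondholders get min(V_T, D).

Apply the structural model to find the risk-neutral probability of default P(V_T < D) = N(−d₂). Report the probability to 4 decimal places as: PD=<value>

PD=0.4004

With assets at 462.7855 and a single debt payment of 226.3101 at 8.0330 years:
d₁ = [ln(V₀/D) + (r + σ²/2)T] / (σ√T)
   = [ln(462.7855/226.3101) + (0.0321 + 0.5·0.4112²)·8.0330] / (0.4112·√8.0330)
   = [0.715357 + 0.936991] / 1.165446 = 1.417783
d₂ = d₁ − σ√T = 1.417783 − 1.165446 = 0.252337
risk-neutral PD = N(−d₂) = N(-0.252337) = 0.400390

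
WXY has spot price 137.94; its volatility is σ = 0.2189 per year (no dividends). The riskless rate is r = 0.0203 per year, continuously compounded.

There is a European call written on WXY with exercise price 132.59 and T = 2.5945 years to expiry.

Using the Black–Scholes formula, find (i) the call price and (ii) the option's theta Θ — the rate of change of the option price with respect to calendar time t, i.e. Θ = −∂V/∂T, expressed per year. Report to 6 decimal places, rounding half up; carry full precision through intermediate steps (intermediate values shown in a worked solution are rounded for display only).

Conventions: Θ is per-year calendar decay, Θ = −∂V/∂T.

price = 25.149754
Θ = -4.760983

σ√T = 0.2189·√2.5945 = 0.352592
d₁ = (ln(S/K) + (r+σ²/2)T) / (σ√T) = (ln(137.94/132.59) + (0.0203+0.2189²/2)·2.5945) / 0.352592 = (0.039557 + 0.114829) / 0.352592 = 0.437860
d₂ = d₁ − σ√T = 0.437860 − 0.352592 = 0.085268
e^{−rT} = 0.948695
N(d₁) = 0.669256,  N(d₂) = 0.533976
Call price V = S·N(d₁) − K·e^{−rT}·N(d₂) = 92.317204 − 67.167451 = 25.149754
φ(d₁) = (1/√(2π))·e^{−d₁²/2} = 0.362475
Θ = −S·φ(d₁)·σ/(2√T) − r·K·e^{−rT}·N(d₂) = −3.397484 − 1.363499 = -4.760983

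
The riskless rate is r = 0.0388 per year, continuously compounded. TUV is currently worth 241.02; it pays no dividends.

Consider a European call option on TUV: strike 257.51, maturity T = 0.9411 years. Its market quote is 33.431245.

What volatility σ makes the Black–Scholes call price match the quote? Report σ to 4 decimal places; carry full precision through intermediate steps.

sigma = 0.3926

At σ = 0.3926 the Black–Scholes value reproduces the quote:
σ√T = 0.3926·√0.9411 = 0.380862
d₁ = (ln(S/K) + (r+σ²/2)T) / (σ√T) = (ln(241.02/257.51) + (0.0388+0.3926²/2)·0.9411) / 0.380862 = (-0.066179 + 0.109043) / 0.380862 = 0.112545
d₂ = d₁ − σ√T = 0.112545 − 0.380862 = -0.268318
e^{−rT} = 0.964144
N(d₁) = 0.544804,  N(d₂) = 0.394227
V = S·N(d₁) − K·e^{−rT}·N(d₂) = 131.308742 − 97.877497 = 33.431245 (matching the quote); vega is positive throughout, so no other σ reproduces this price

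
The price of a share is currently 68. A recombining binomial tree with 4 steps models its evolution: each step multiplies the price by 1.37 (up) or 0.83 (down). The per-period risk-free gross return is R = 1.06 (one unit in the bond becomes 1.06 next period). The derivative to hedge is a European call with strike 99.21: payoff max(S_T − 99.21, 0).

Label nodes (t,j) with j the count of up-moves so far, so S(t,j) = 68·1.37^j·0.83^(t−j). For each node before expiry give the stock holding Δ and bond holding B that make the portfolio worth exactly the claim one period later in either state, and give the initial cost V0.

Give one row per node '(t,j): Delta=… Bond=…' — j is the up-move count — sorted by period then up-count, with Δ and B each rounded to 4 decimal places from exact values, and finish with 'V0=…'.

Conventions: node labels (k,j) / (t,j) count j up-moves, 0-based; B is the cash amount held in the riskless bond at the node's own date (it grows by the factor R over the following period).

(0,0): Delta=0.4948 Bond=-23.5380
(1,0): Delta=0.2432 Bond=-10.7500
(1,1): Delta=0.7003 Bond=-44.0898
(2,0): Delta=0.0000 Bond=0.0000
(2,1): Delta=0.4419 Bond=-26.7536
(2,2): Delta=0.9113 Bond=-73.6669
(3,0): Delta=0.0000 Bond=0.0000
(3,1): Delta=0.0000 Bond=0.0000
(3,2): Delta=0.8027 Bond=-66.5815
(3,3): Delta=1.0000 Bond=-93.5943
V0=10.1117

No-arbitrage ⇒ martingale measure with p* = (R−d)/(u−d) = 0.4259.
Payoffs at expiry: V(4,0)=0.0000, V(4,1)=0.0000, V(4,2)=0.0000, V(4,3)=45.9172, V(4,4)=140.3372
Node (3,0) S=38.8815: V=(p*·0.0000+(1−p*)·0.0000)/1.06=0.0000; Δ=(0.0000−0.0000)/(53.2677−32.2717)=0.0000; B=V−Δ·S=0.0000
Node (3,1) S=64.1779: V=(p*·0.0000+(1−p*)·0.0000)/1.06=0.0000; Δ=(0.0000−0.0000)/(87.9238−53.2677)=0.0000; B=V−Δ·S=0.0000
Node (3,2) S=105.9322: V=(p*·45.9172+(1−p*)·0.0000)/1.06=18.4503; Δ=(45.9172−0.0000)/(145.1272−87.9238)=0.8027; B=V−Δ·S=-66.5815
Node (3,3) S=174.8520: V=(p*·140.3372+(1−p*)·45.9172)/1.06=81.2577; Δ=(140.3372−45.9172)/(239.5472−145.1272)=1.0000; B=V−Δ·S=-93.5943
Node (2,0) S=46.8452: V=(p*·0.0000+(1−p*)·0.0000)/1.06=0.0000; Δ=(0.0000−0.0000)/(64.1779−38.8815)=0.0000; B=V−Δ·S=0.0000
Node (2,1) S=77.3228: V=(p*·18.4503+(1−p*)·0.0000)/1.06=7.4136; Δ=(18.4503−0.0000)/(105.9322−64.1779)=0.4419; B=V−Δ·S=-26.7536
Node (2,2) S=127.6292: V=(p*·81.2577+(1−p*)·18.4503)/1.06=42.6430; Δ=(81.2577−18.4503)/(174.8520−105.9322)=0.9113; B=V−Δ·S=-73.6669
Node (1,0) S=56.4400: V=(p*·7.4136+(1−p*)·0.0000)/1.06=2.9789; Δ=(7.4136−0.0000)/(77.3228−46.8452)=0.2432; B=V−Δ·S=-10.7500
Node (1,1) S=93.1600: V=(p*·42.6430+(1−p*)·7.4136)/1.06=21.1498; Δ=(42.6430−7.4136)/(127.6292−77.3228)=0.7003; B=V−Δ·S=-44.0898
Node (0,0) S=68.0000: V=(p*·21.1498+(1−p*)·2.9789)/1.06=10.1117; Δ=(21.1498−2.9789)/(93.1600−56.4400)=0.4948; B=V−Δ·S=-23.5380
Sanity check at the root: Δ(0,0)·S0 + B(0,0) reproduces V0 = 10.1117.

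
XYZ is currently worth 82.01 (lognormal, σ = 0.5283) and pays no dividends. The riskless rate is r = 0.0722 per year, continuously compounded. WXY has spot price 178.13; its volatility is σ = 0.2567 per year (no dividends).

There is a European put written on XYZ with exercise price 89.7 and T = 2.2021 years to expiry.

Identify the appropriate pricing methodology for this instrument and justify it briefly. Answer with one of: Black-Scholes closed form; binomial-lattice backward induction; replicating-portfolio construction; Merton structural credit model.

Key observation: the strike-89.7 put on XYZ is European-exercise on a continuously-modelled lognormal underlying, so its value is a single closed-form evaluation.

framework: Black-Scholes closed form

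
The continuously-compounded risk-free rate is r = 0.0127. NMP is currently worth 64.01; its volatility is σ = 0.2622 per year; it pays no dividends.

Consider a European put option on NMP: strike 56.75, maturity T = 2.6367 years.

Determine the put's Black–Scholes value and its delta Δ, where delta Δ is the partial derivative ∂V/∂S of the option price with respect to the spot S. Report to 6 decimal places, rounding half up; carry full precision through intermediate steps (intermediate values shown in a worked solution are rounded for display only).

σ√T = 0.2622·√2.6367 = 0.425758
d₁ = (ln(S/K) + (r+σ²/2)T) / (σ√T) = (ln(64.01/56.75) + (0.0127+0.2622²/2)·2.6367) / 0.425758 = (0.120384 + 0.124121) / 0.425758 = 0.574281
d₂ = d₁ − σ√T = 0.574281 − 0.425758 = 0.148523
e^{−rT} = 0.967068
N(−d₁) = 0.282889,  N(−d₂) = 0.440965
Put price V = K·e^{−rT}·N(−d₂) − S·N(−d₁) = 24.200667 − 18.107718 = 6.092949
Δ = −N(−d₁) = -0.282889

price = 6.092949
Δ = -0.282889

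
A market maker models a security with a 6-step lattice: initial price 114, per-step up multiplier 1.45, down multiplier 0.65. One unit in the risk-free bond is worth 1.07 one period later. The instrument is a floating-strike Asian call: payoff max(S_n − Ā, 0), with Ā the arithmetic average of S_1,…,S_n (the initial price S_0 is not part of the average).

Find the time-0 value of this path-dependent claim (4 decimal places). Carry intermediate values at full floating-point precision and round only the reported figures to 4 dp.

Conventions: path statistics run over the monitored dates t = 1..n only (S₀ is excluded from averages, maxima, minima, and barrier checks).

price = 29.6357

Risk-neutral up-probability p* = (R−d)/(u−d) = (1.07−0.65)/(1.45−0.65) = 0.5250; the claim prices as the p*-weighted sum of path payoffs discounted by R^6.
Enumerate all 2^6 = 64 price paths (U = up ×1.45, D = down ×0.65); each path with k up-moves has probability p*^k·(1−p*)^(6−k).
DDDDDD: Ā=32.6245, payoff=0.0000, prob=0.011486
UDDDDD: Ā=72.7777, payoff=0.0000, prob=0.012695
DUDDDD: Ā=57.5777, payoff=0.0000, prob=0.012695
UUDDDD: Ā=128.4427, payoff=0.0000, prob=0.014031
DDUDDD: Ā=47.6977, payoff=0.0000, prob=0.012695
UDUDDD: Ā=106.4027, payoff=0.0000, prob=0.014031
DUUDDD: Ā=91.2027, payoff=0.0000, prob=0.014031
UUUDDD: Ā=203.4521, payoff=0.0000, prob=0.015508
DDDUDD: Ā=41.2757, payoff=0.0000, prob=0.012695
UDDUDD: Ā=92.0767, payoff=0.0000, prob=0.014031
DUDUDD: Ā=76.8767, payoff=0.0000, prob=0.014031
UUDUDD: Ā=171.4941, payoff=0.0000, prob=0.015508
DDUUDD: Ā=66.9967, payoff=0.0000, prob=0.014031
UDUUDD: Ā=149.4541, payoff=0.0000, prob=0.015508
DUUUDD: Ā=134.2541, payoff=0.0000, prob=0.015508
UUUUDD: Ā=299.4899, payoff=0.0000, prob=0.017141
DDDDUD: Ā=37.1014, payoff=0.0000, prob=0.012695
UDDDUD: Ā=82.7648, payoff=0.0000, prob=0.014031
DUDDUD: Ā=67.5648, payoff=0.0000, prob=0.014031
UUDDUD: Ā=150.7214, payoff=0.0000, prob=0.015508
DDUDUD: Ā=57.6848, payoff=0.0000, prob=0.014031
UDUDUD: Ā=128.6814, payoff=0.0000, prob=0.015508
DUUDUD: Ā=113.4814, payoff=0.0000, prob=0.015508
UUUDUD: Ā=253.1508, payoff=0.0000, prob=0.017141
DDDUUD: Ā=51.2628, payoff=0.0000, prob=0.014031
UDDUUD: Ā=114.3554, payoff=0.0000, prob=0.015508
DUDUUD: Ā=99.1554, payoff=0.0000, prob=0.015508
UUDUUD: Ā=221.1928, payoff=0.0000, prob=0.017141
DDUUUD: Ā=89.2754, payoff=6.1687, prob=0.015508
UDUUUD: Ā=199.1528, payoff=13.7609, prob=0.017141
DUUUUD: Ā=183.9528, payoff=28.9609, prob=0.017141
UUUUUD: Ā=410.3562, payoff=64.6051, prob=0.018945
DDDDDU: Ā=34.3881, payoff=0.0000, prob=0.012695
UDDDDU: Ā=76.7120, payoff=0.0000, prob=0.014031
DUDDDU: Ā=61.5120, payoff=0.0000, prob=0.014031
UUDDDU: Ā=137.2191, payoff=0.0000, prob=0.015508
DDUDDU: Ā=51.6320, payoff=0.0000, prob=0.014031
UDUDDU: Ā=115.1791, payoff=0.0000, prob=0.015508
DUUDDU: Ā=99.9791, payoff=0.0000, prob=0.015508
UUUDDU: Ā=223.0303, payoff=0.0000, prob=0.017141
DDDUDU: Ā=45.2100, payoff=0.0000, prob=0.014031
UDDUDU: Ā=100.8531, payoff=0.0000, prob=0.015508
DUDUDU: Ā=85.6531, payoff=9.7909, prob=0.015508
UUDUDU: Ā=191.0723, payoff=21.8413, prob=0.017141
DDUUDU: Ā=75.7731, payoff=19.6709, prob=0.015508
UDUUDU: Ā=169.0323, payoff=43.8813, prob=0.017141
DUUUDU: Ā=153.8323, payoff=59.0813, prob=0.017141
UUUUDU: Ā=343.1645, payoff=131.7968, prob=0.018945
DDDDUU: Ā=41.0357, payoff=1.7496, prob=0.014031
UDDDUU: Ā=91.5412, payoff=3.9028, prob=0.015508
DUDDUU: Ā=76.3412, payoff=19.1028, prob=0.015508
UUDDUU: Ā=170.2996, payoff=42.6140, prob=0.017141
DDUDUU: Ā=66.4612, payoff=28.9828, prob=0.015508
UDUDUU: Ā=148.2596, payoff=64.6540, prob=0.017141
DUUDUU: Ā=133.0596, payoff=79.8540, prob=0.017141
UUUDUU: Ā=296.8254, payoff=178.1359, prob=0.018945
DDDUUU: Ā=60.0392, payoff=35.4048, prob=0.015508
UDDUUU: Ā=133.9336, payoff=78.9800, prob=0.017141
DUDUUU: Ā=118.7336, payoff=94.1800, prob=0.017141
UUDUUU: Ā=264.8674, payoff=210.0939, prob=0.018945
DDUUUU: Ā=108.8536, payoff=104.0600, prob=0.017141
UDUUUU: Ā=242.8274, payoff=232.1339, prob=0.018945
DUUUUU: Ā=227.6274, payoff=247.3339, prob=0.018945
UUUUUU: Ā=507.7841, payoff=551.7449, prob=0.020939
Price = Σ prob·payoff / R^6 = 44.475120 / 1.500730 = 29.6357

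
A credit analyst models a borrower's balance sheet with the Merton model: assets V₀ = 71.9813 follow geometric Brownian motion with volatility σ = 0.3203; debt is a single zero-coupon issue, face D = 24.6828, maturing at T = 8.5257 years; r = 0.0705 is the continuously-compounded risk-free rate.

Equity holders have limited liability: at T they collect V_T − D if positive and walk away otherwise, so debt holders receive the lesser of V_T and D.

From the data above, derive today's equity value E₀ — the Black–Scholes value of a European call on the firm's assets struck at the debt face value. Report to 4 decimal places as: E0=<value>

Apply the equity-as-call identities (strike 24.6828, horizon 8.5257 years):
d₁ = [ln(V₀/D) + (r + σ²/2)T] / (σ√T)
   = [ln(71.9813/24.6828) + (0.0705 + 0.5·0.3203²)·8.5257] / (0.3203·√8.5257)
   = [1.070300 + 1.038397] / 0.935238 = 2.254717
d₂ = d₁ − σ√T = 2.254717 − 0.935238 = 1.319480
N(d₁) = 0.987924,  N(d₂) = 0.906496,  e^(−rT) = 0.548229
E₀ = V₀·N(d₁) − D·e^(−rT)·N(d₂)
   = 71.9813·0.987924 − 24.6828·0.548229·0.906496 = 58.845541

E0=58.8455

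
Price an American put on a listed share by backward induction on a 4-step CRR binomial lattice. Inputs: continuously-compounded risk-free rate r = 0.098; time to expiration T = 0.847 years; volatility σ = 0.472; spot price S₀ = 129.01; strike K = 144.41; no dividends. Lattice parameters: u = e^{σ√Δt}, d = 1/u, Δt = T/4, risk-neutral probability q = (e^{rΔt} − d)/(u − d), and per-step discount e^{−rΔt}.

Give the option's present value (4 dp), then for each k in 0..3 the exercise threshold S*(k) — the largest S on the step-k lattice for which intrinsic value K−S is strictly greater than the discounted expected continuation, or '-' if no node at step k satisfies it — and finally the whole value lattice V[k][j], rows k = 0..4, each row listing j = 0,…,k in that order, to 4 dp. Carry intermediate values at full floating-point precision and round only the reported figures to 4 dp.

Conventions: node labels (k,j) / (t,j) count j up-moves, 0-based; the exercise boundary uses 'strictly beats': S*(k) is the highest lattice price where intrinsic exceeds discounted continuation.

Δt=0.21175, u=1.24259, d=0.80477, q=0.49381, disc=e^(-rΔt)=0.97946
k=4 terminal: V=max(K-S,0) → 90.2955 60.8558 15.4000 0.0000 0.0000
k=3: j=0 S=67.2421 intr=77.1679 cont=74.2021 V=77.1679[EX]; j=1 S=103.8236 intr=40.5864 cont=37.6206 V=40.5864[EX]; j=2 S=160.3064 intr=0.0000 cont=7.6353 V=7.6353[hold]; j=3 S=247.5174 intr=0.0000 cont=0.0000 V=0.0000[hold]  S*(3)=103.8236
k=2: j=0 S=83.5542 intr=60.8558 cont=57.8899 V=60.8558[EX]; j=1 S=129.0100 intr=15.4000 cont=23.8156 V=23.8156[hold]; j=2 S=199.1949 intr=0.0000 cont=3.7856 V=3.7856[hold]  S*(2)=83.5542
k=1: j=0 S=103.8236 intr=40.5864 cont=41.6909 V=41.6909[hold]; j=1 S=160.3064 intr=0.0000 cont=13.6387 V=13.6387[hold]  S*(1)=-
k=0: j=0 S=129.0100 intr=15.4000 cont=27.2668 V=27.2668[hold]  S*(0)=-

price = 27.2668
boundary = - - 83.5542 103.8236
tree:
27.2668
41.6909 13.6387
60.8558 23.8156 3.7856
77.1679 40.5864 7.6353 0.0000
90.2955 60.8558 15.4000 0.0000 0.0000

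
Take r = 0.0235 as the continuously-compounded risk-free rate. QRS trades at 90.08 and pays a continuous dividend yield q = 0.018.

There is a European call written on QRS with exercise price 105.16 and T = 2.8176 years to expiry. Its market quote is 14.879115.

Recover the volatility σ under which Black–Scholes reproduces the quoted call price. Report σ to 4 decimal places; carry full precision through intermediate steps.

sigma = 0.3402

At σ = 0.3402 the Black–Scholes value reproduces the quote:
σ√T = 0.3402·√2.8176 = 0.571050
d₁ = (ln(S/K) + (r−q+σ²/2)T) / (σ√T) = (ln(90.08/105.16) + (0.0235−0.018+0.3402²/2)·2.8176) / 0.571050 = (-0.154785 + 0.178546) / 0.571050 = 0.041609
d₂ = d₁ − σ√T = 0.041609 − 0.571050 = -0.529441
e^{−rT} = 0.935931
e^{−qT} = 0.950548
N(d₁) = 0.516595,  N(d₂) = 0.298250
V = S·e^{−qT}·N(d₁) − K·e^{−rT}·N(d₂) = 44.233615 − 29.354500 = 14.879115 (the observed quote) — the price is monotone increasing in volatility, hence this σ is the only solution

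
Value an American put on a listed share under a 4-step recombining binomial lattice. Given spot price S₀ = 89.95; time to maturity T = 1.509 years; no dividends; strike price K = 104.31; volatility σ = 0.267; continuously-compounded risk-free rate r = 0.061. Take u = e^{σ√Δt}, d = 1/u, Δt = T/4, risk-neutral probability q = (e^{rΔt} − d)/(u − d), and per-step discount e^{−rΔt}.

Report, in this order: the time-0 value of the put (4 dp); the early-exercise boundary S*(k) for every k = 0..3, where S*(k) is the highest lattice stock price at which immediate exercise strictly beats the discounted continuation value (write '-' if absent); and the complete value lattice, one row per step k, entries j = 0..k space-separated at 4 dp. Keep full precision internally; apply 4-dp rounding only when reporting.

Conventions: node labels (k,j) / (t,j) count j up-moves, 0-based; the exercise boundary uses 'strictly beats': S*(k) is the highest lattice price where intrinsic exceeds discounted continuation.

Δt=0.37725  u=1.17821  d=0.84875  q=0.52975  discount=0.97725
step 4 (expiry): payoffs max(K−S,0) = 57.6316 39.5125 14.3600 0.0000 0.0000
step 3: (k=3,j=0): S=54.9968, K−S=49.3132, hold=46.9402 ⇒ V=49.3132 exercise | (k=3,j=1): S=76.3449, K−S=27.9651, hold=25.5921 ⇒ V=27.9651 exercise | (k=3,j=2): S=105.9797, K−S=0.0000, hold=6.5991 ⇒ V=6.5991 continue | (k=3,j=3): S=147.1178, K−S=0.0000, hold=0.0000 ⇒ V=0.0000 continue  boundary S*=76.3449
step 2: (k=2,j=0): S=64.7975, K−S=39.5125, hold=37.1395 ⇒ V=39.5125 exercise | (k=2,j=1): S=89.9500, K−S=14.3600, hold=16.2678 ⇒ V=16.2678 continue | (k=2,j=2): S=124.8659, K−S=0.0000, hold=3.0326 ⇒ V=3.0326 continue  boundary S*=64.7975
step 1: (k=1,j=0): S=76.3449, K−S=27.9651, hold=26.5798 ⇒ V=27.9651 exercise | (k=1,j=1): S=105.9797, K−S=0.0000, hold=9.0458 ⇒ V=9.0458 continue  boundary S*=76.3449
step 0: (k=0,j=0): S=89.9500, K−S=14.3600, hold=17.5344 ⇒ V=17.5344 continue  boundary S*=-

price = 17.5344
boundary = - 76.3449 64.7975 76.3449
tree:
17.5344
27.9651 9.0458
39.5125 16.2678 3.0326
49.3132 27.9651 6.5991 0.0000
57.6316 39.5125 14.3600 0.0000 0.0000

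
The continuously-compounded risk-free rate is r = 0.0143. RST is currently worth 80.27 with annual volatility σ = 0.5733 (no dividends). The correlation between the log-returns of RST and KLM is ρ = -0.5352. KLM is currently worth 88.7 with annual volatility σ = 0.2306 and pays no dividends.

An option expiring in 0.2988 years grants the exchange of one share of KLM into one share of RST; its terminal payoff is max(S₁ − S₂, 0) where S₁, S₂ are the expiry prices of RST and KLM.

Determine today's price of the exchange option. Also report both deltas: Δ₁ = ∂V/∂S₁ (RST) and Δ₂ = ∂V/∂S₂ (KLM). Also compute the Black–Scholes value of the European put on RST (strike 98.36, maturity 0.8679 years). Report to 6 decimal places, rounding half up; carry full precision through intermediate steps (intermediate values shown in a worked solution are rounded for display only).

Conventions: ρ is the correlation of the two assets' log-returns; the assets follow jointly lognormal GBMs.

σ_eff = √(σ₁² + σ₂² − 2ρσ₁σ₂) = √(0.5733² + 0.2306² − 2·-0.5352·0.5733·0.2306) = 0.723436
d₁ = (ln(S₁/S₂) + (q₂ − q₁ + σ_eff²/2)T) / (σ_eff√T) = (ln(80.27/88.7) + (0.0 − 0.0 + 0.261680)·0.2988) / 0.395449 = -0.054809
d₂ = d₁ − σ_eff√T = -0.054809 − 0.395449 = -0.450258
N(d₁) = 0.478145,  N(d₂) = 0.326262
V = S₁·e^{−q₁T}·N(d₁) − S₂·e^{−q₂T}·N(d₂) = 38.380732 − 28.939472 = 9.441261
Δ₁ = e^{−q₁T}·N(d₁) = 0.478145;  Δ₂ = −e^{−q₂T}·N(d₂) = -0.326262
[vanilla: RST put K=98.36]
σ√T = 0.5733·√0.8679 = 0.534093
d₁ = (ln(S/K) + (r+σ²/2)T) / (σ√T) = (ln(80.27/98.36) + (0.0143+0.5733²/2)·0.8679) / 0.534093 = (-0.203238 + 0.155039) / 0.534093 = -0.090246
d₂ = d₁ − σ√T = -0.090246 − 0.534093 = -0.624339
e^{−rT} = 0.987666
N(−d₁) = 0.535954,  N(−d₂) = 0.733797
price = K·e^{−rT}·N(−d₂) − S·N(−d₁) = 71.286074 − 43.021035 = 28.265039

exchange price = 9.441261
Δ1 = 0.478145
Δ2 = -0.326262
price(RST put K=98.36) = 28.265039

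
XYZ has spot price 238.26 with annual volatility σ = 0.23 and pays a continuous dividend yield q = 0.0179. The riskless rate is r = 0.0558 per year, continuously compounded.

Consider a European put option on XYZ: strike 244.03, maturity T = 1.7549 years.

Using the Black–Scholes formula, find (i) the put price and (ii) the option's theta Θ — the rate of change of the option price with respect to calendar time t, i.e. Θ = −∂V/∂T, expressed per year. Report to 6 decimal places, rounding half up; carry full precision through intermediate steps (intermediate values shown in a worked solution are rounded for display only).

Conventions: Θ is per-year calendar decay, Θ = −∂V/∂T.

σ√T = 0.23·√1.7549 = 0.304687
d₁ = (ln(S/K) + (r−q+σ²/2)T) / (σ√T) = (ln(238.26/244.03) + (0.0558−0.0179+0.23²/2)·1.7549) / 0.304687 = (-0.023929 + 0.112928) / 0.304687 = 0.292100
d₂ = d₁ − σ√T = 0.292100 − 0.304687 = -0.012587
e^{−rT} = 0.906718
e^{−qT} = 0.969076
N(−d₁) = 0.385105,  N(−d₂) = 0.505021
Put price V = K·e^{−rT}·N(−d₂) − S·e^{−qT}·N(−d₁) = 111.744282 − 88.917640 = 22.826642
φ(d₁) = (1/√(2π))·e^{−d₁²/2} = 0.382281
Θ = −S·e^{−qT}·φ(d₁)·σ/(2√T) − q·S·e^{−qT}·N(−d₁) + r·K·e^{−rT}·N(−d₂) = −7.662367 − 1.591626 + 6.235331 = -3.018662

price = 22.826642
Θ = -3.018662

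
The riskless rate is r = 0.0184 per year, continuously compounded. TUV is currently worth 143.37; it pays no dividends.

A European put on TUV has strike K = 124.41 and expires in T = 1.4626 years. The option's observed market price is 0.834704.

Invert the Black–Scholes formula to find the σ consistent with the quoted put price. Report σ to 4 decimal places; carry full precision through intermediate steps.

At σ = 0.1094 the Black–Scholes value reproduces the quote:
σ√T = 0.1094·√1.4626 = 0.132306
d₁ = (ln(S/K) + (r+σ²/2)T) / (σ√T) = (ln(143.37/124.41) + (0.0184+0.1094²/2)·1.4626) / 0.132306 = (0.141846 + 0.035664) / 0.132306 = 1.341664
d₂ = d₁ − σ√T = 1.341664 − 0.132306 = 1.209358
e^{−rT} = 0.973447
N(−d₁) = 0.089852,  N(−d₂) = 0.113263
V = K·e^{−rT}·N(−d₂) − S·N(−d₁) = 13.716853 − 12.882148 = 0.834704 (matching the quote); vega is positive throughout, so no other σ reproduces this price

sigma = 0.1094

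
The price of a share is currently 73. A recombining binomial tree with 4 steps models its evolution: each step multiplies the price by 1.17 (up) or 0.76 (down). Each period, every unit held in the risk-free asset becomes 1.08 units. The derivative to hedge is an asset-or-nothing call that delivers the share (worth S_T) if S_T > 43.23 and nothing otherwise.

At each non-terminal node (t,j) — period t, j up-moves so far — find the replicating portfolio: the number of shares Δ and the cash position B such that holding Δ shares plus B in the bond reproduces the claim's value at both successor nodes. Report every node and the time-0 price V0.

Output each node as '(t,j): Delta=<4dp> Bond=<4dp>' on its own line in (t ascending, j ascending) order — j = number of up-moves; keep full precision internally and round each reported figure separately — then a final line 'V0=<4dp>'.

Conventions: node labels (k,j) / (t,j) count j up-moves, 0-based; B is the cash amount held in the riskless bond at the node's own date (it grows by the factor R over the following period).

Arbitrage-free pricing uses the up-move probability p* = (R−d)/(u−d) = 0.7805, discounting each step at R = 1.08.
Expiry values: V(4,0)=0.0000, V(4,1)=0.0000, V(4,2)=57.7194, V(4,3)=88.8575, V(4,4)=136.7938
(3,0): S=32.0452. Δ = (V_up−V_dn)/(S_up−S_dn) = (0.0000−0.0000)/(37.4929−24.3544) = 0.0000. V = [p*·0.0000 + (1−p*)·0.0000]/1.08 = 0.0000. B = V − Δ·S = 0.0000.
(3,1): S=49.3328. Δ = (V_up−V_dn)/(S_up−S_dn) = (57.7194−0.0000)/(57.7194−37.4929) = 2.8537. V = [p*·57.7194 + (1−p*)·0.0000]/1.08 = 41.7123. B = V − Δ·S = -99.0667.
(3,2): S=75.9466. Δ = (V_up−V_dn)/(S_up−S_dn) = (88.8575−57.7194)/(88.8575−57.7194) = 1.0000. V = [p*·88.8575 + (1−p*)·57.7194]/1.08 = 75.9466. B = V − Δ·S = 0.0000.
(3,3): S=116.9177. Δ = (V_up−V_dn)/(S_up−S_dn) = (136.7938−88.8575)/(136.7938−88.8575) = 1.0000. V = [p*·136.7938 + (1−p*)·88.8575]/1.08 = 116.9177. B = V − Δ·S = 0.0000.
(2,0): S=42.1648. Δ = (V_up−V_dn)/(S_up−S_dn) = (41.7123−0.0000)/(49.3328−32.0452) = 2.4128. V = [p*·41.7123 + (1−p*)·0.0000]/1.08 = 30.1444. B = V − Δ·S = -71.5929.
(2,1): S=64.9116. Δ = (V_up−V_dn)/(S_up−S_dn) = (75.9466−41.7123)/(75.9466−49.3328) = 1.2863. V = [p*·75.9466 + (1−p*)·41.7123]/1.08 = 63.3627. B = V − Δ·S = -20.1355.
(2,2): S=99.9297. Δ = (V_up−V_dn)/(S_up−S_dn) = (116.9177−75.9466)/(116.9177−75.9466) = 1.0000. V = [p*·116.9177 + (1−p*)·75.9466]/1.08 = 99.9297. B = V − Δ·S = 0.0000.
(1,0): S=55.4800. Δ = (V_up−V_dn)/(S_up−S_dn) = (63.3627−30.1444)/(64.9116−42.1648) = 1.4604. V = [p*·63.3627 + (1−p*)·30.1444]/1.08 = 51.9175. B = V − Δ·S = -29.1028.
(1,1): S=85.4100. Δ = (V_up−V_dn)/(S_up−S_dn) = (99.9297−63.3627)/(99.9297−64.9116) = 1.0442. V = [p*·99.9297 + (1−p*)·63.3627]/1.08 = 85.0952. B = V − Δ·S = -4.0926.
(0,0): S=73.0000. Δ = (V_up−V_dn)/(S_up−S_dn) = (85.0952−51.9175)/(85.4100−55.4800) = 1.1085. V = [p*·85.0952 + (1−p*)·51.9175]/1.08 = 72.0484. B = V − Δ·S = -8.8728.
As a check, the time-0 holding Δ(0,0)·S0 + B(0,0) comes to 72.0484 — exactly V0.

(0,0): Delta=1.1085 Bond=-8.8728
(1,0): Delta=1.4604 Bond=-29.1028
(1,1): Delta=1.0442 Bond=-4.0926
(2,0): Delta=2.4128 Bond=-71.5929
(2,1): Delta=1.2863 Bond=-20.1355
(2,2): Delta=1.0000 Bond=0.0000
(3,0): Delta=0.0000 Bond=0.0000
(3,1): Delta=2.8537 Bond=-99.0667
(3,2): Delta=1.0000 Bond=0.0000
(3,3): Delta=1.0000 Bond=0.0000
V0=72.0484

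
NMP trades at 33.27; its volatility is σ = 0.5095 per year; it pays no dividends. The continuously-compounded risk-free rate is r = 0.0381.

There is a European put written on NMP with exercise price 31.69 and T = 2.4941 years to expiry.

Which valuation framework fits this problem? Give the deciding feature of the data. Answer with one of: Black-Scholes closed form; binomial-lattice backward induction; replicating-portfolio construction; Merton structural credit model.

Key observation: with NMP following a GBM at constant σ and r, the European put struck at 31.69 prices in closed form — nothing here needs a stepwise model or a balance sheet.

framework: Black-Scholes closed form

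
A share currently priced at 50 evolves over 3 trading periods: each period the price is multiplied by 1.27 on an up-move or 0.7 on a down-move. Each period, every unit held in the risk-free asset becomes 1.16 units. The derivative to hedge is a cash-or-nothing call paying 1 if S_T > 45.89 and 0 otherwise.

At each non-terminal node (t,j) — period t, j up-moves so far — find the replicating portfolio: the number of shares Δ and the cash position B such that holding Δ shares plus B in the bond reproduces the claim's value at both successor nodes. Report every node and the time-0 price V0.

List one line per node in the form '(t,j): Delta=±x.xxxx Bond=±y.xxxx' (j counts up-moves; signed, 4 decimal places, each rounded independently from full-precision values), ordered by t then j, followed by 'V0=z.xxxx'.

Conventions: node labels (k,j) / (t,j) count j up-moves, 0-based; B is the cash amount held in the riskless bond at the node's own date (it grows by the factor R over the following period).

Arbitrage-free pricing uses the up-move probability p* = (R−d)/(u−d) = 0.8070, discounting each step at R = 1.16.
At maturity the claim pays: V(3,0)=0.0000, V(3,1)=0.0000, V(3,2)=1.0000, V(3,3)=1.0000
  t=2,j=0: stock 24.5000 → up 31.1150 (V=0.0000), down 17.1500 (V=0.0000). Price 0.0000; hedge Δ=0.0000, bond B=0.0000.
  t=2,j=1: stock 44.4500 → up 56.4515 (V=1.0000), down 31.1150 (V=0.0000). Price 0.6957; hedge Δ=0.0395, bond B=-1.0587.
  t=2,j=2: stock 80.6450 → up 102.4192 (V=1.0000), down 56.4515 (V=1.0000). Price 0.8621; hedge Δ=0.0000, bond B=0.8621.
  t=1,j=0: stock 35.0000 → up 44.4500 (V=0.6957), down 24.5000 (V=0.0000). Price 0.4840; hedge Δ=0.0349, bond B=-0.7365.
  t=1,j=1: stock 63.5000 → up 80.6450 (V=0.8621), down 44.4500 (V=0.6957). Price 0.7155; hedge Δ=0.0046, bond B=0.4236.
  t=0,j=0: stock 50.0000 → up 63.5000 (V=0.7155), down 35.0000 (V=0.4840). Price 0.5783; hedge Δ=0.0081, bond B=0.1722.
As a check, the time-0 holding Δ(0,0)·S0 + B(0,0) comes to 0.5783 — exactly V0.

(0,0): Delta=0.0081 Bond=0.1722
(1,0): Delta=0.0349 Bond=-0.7365
(1,1): Delta=0.0046 Bond=0.4236
(2,0): Delta=0.0000 Bond=0.0000
(2,1): Delta=0.0395 Bond=-1.0587
(2,2): Delta=0.0000 Bond=0.8621
V0=0.5783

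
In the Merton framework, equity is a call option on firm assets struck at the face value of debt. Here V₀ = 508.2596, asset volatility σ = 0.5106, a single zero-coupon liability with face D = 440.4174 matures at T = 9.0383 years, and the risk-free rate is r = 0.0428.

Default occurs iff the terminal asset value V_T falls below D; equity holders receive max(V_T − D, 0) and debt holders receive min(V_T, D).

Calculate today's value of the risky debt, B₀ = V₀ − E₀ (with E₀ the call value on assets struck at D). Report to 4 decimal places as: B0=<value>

B0=168.1799

Equity is a call on the firm's assets struck at D = 440.4174:
d₁ = [ln(V₀/D) + (r + σ²/2)T] / (σ√T)
   = [ln(508.2596/440.4174) + (0.0428 + 0.5·0.5106²)·9.0383] / (0.5106·√9.0383)
   = [0.143269 + 1.565038] / 1.535056 = 1.112863
d₂ = d₁ − σ√T = 1.112863 − 1.535056 = -0.422193
N(d₁) = 0.867116,  N(d₂) = 0.336442,  e^(−rT) = 0.679200
E₀ = V₀·N(d₁) − D·e^(−rT)·N(d₂)
   = 508.2596·0.867116 − 440.4174·0.679200·0.336442 = 340.079739
B₀ = V₀ − E₀ = 508.2596 − 340.079739 = 168.179861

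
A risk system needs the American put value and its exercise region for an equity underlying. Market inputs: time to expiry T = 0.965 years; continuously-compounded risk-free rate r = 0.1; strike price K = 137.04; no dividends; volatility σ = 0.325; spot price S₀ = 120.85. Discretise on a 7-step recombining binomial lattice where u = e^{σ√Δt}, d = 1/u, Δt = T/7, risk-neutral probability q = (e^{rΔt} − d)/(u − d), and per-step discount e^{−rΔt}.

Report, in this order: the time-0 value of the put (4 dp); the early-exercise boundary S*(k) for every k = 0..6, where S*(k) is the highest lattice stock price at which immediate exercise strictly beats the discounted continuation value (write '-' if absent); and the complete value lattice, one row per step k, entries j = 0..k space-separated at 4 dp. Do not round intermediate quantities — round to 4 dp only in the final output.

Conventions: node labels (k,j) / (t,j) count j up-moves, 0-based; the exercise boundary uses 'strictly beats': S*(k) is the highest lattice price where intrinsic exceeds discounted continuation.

price = 20.1794
boundary = - 107.1126 94.9367 107.1126 94.9367 107.1126 120.8500
tree:
20.1794
29.9274 11.9702
42.1033 19.3054 5.7082
52.8950 29.9274 10.2896 1.7505
62.4601 42.1033 17.9674 3.6762 0.0700
70.9378 52.8950 29.9274 7.7166 0.1502 0.0000
78.4519 62.4601 42.1033 16.1900 0.3221 0.0000 0.0000
85.1118 70.9378 52.8950 29.9274 0.6907 0.0000 0.0000 0.0000

Δt=0.13786  u=1.12825  d=0.88633  q=0.52725  discount=0.98631
step 7 (expiry): payoffs max(K−S,0) = 85.1118 70.9378 52.8950 29.9274 0.6907 0.0000 0.0000 0.0000
step 6: (k=6,j=0): S=58.5881, K−S=78.4519, hold=76.5756 ⇒ V=78.4519 exercise | (k=6,j=1): S=74.5799, K−S=62.4601, hold=60.5838 ⇒ V=62.4601 exercise | (k=6,j=2): S=94.9367, K−S=42.1033, hold=40.2270 ⇒ V=42.1033 exercise | (k=6,j=3): S=120.8500, K−S=16.1900, hold=14.3138 ⇒ V=16.1900 exercise | (k=6,j=4): S=153.8364, K−S=0.0000, hold=0.3221 ⇒ V=0.3221 continue | (k=6,j=5): S=195.8264, K−S=0.0000, hold=0.0000 ⇒ V=0.0000 continue | (k=6,j=6): S=249.2778, K−S=0.0000, hold=0.0000 ⇒ V=0.0000 continue  boundary S*=120.8500
step 5: (k=5,j=0): S=66.1022, K−S=70.9378, hold=69.0616 ⇒ V=70.9378 exercise | (k=5,j=1): S=84.1450, K−S=52.8950, hold=51.0188 ⇒ V=52.8950 exercise | (k=5,j=2): S=107.1126, K−S=29.9274, hold=28.0512 ⇒ V=29.9274 exercise | (k=5,j=3): S=136.3493, K−S=0.6907, hold=7.7166 ⇒ V=7.7166 continue | (k=5,j=4): S=173.5662, K−S=0.0000, hold=0.1502 ⇒ V=0.1502 continue | (k=5,j=5): S=220.9416, K−S=0.0000, hold=0.0000 ⇒ V=0.0000 continue  boundary S*=107.1126
step 4: (k=4,j=0): S=74.5799, K−S=62.4601, hold=60.5838 ⇒ V=62.4601 exercise | (k=4,j=1): S=94.9367, K−S=42.1033, hold=40.2270 ⇒ V=42.1033 exercise | (k=4,j=2): S=120.8500, K−S=16.1900, hold=17.9674 ⇒ V=17.9674 continue | (k=4,j=3): S=153.8364, K−S=0.0000, hold=3.6762 ⇒ V=3.6762 continue | (k=4,j=4): S=195.8264, K−S=0.0000, hold=0.0700 ⇒ V=0.0700 continue  boundary S*=94.9367
step 3: (k=3,j=0): S=84.1450, K−S=52.8950, hold=51.0188 ⇒ V=52.8950 exercise | (k=3,j=1): S=107.1126, K−S=29.9274, hold=28.9755 ⇒ V=29.9274 exercise | (k=3,j=2): S=136.3493, K−S=0.6907, hold=10.2896 ⇒ V=10.2896 continue | (k=3,j=3): S=173.5662, K−S=0.0000, hold=1.7505 ⇒ V=1.7505 continue  boundary S*=107.1126
step 2: (k=2,j=0): S=94.9367, K−S=42.1033, hold=40.2270 ⇒ V=42.1033 exercise | (k=2,j=1): S=120.8500, K−S=16.1900, hold=19.3054 ⇒ V=19.3054 continue | (k=2,j=2): S=153.8364, K−S=0.0000, hold=5.7082 ⇒ V=5.7082 continue  boundary S*=94.9367
step 1: (k=1,j=0): S=107.1126, K−S=29.9274, hold=29.6713 ⇒ V=29.9274 exercise | (k=1,j=1): S=136.3493, K−S=0.6907, hold=11.9702 ⇒ V=11.9702 continue  boundary S*=107.1126
step 0: (k=0,j=0): S=120.8500, K−S=16.1900, hold=20.1794 ⇒ V=20.1794 continue  boundary S*=-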